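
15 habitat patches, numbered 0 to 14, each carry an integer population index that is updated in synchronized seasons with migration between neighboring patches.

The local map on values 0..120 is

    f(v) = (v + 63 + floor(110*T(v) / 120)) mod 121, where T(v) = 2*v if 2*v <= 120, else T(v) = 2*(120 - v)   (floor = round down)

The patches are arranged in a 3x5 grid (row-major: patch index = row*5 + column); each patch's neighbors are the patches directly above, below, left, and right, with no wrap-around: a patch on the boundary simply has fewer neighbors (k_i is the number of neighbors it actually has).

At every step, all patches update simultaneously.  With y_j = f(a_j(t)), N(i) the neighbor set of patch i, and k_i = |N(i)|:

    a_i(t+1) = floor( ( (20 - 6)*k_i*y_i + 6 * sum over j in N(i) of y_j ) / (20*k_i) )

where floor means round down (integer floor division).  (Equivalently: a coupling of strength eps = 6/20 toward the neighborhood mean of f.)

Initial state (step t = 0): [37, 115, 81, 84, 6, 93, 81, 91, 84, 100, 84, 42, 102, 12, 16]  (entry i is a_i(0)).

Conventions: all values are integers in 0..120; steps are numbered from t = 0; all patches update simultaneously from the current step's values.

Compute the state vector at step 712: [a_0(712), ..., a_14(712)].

Simulating step by step:
t=0: [37, 115, 81, 84, 6, 93, 81, 91, 84, 100, 84, 42, 102, 12, 16]
t=1: [54, 69, 90, 91, 81, 82, 88, 86, 90, 82, 86, 69, 78, 95, 101]
t=2: [96, 99, 88, 87, 92, 92, 90, 89, 87, 90, 92, 100, 95, 83, 80]
t=3: [82, 81, 87, 88, 85, 84, 85, 86, 88, 87, 83, 80, 83, 91, 93]
t=4: [93, 93, 89, 88, 90, 92, 91, 90, 88, 88, 92, 94, 91, 86, 85]
t=5: [84, 84, 86, 87, 87, 85, 85, 86, 88, 88, 84, 83, 86, 89, 90]
t=6: [91, 91, 90, 89, 88, 91, 91, 89, 88, 88, 91, 91, 89, 87, 87]
t=7: [86, 86, 86, 87, 87, 86, 86, 87, 87, 88, 86, 86, 87, 88, 88]
t=8: [90, 90, 89, 89, 88, 90, 89, 89, 88, 88, 90, 89, 89, 88, 88]
t=9: [87, 87, 87, 87, 87, 87, 87, 87, 87, 88, 87, 87, 87, 87, 88]
t=10: [89, 89, 89, 89, 88, 89, 89, 89, 88, 88, 89, 89, 89, 88, 88]
t=11: [87, 87, 87, 87, 87, 87, 87, 87, 87, 88, 87, 87, 87, 87, 88]

Answer: [89, 89, 89, 89, 88, 89, 89, 89, 88, 88, 89, 89, 89, 88, 88]
Key observation: The state at step 9, [87, 87, 87, 87, 87, 87, 87, 87, 87, 88, 87, 87, 87, 87, 88], reappears at step 11: the system is in a cycle of period 2 from step 9 on.  Therefore the state at step 712 equals the state at step 9 + ((712 - 9) mod 2) = 10, which is [89, 89, 89, 89, 88, 89, 89, 89, 88, 88, 89, 89, 89, 88, 88].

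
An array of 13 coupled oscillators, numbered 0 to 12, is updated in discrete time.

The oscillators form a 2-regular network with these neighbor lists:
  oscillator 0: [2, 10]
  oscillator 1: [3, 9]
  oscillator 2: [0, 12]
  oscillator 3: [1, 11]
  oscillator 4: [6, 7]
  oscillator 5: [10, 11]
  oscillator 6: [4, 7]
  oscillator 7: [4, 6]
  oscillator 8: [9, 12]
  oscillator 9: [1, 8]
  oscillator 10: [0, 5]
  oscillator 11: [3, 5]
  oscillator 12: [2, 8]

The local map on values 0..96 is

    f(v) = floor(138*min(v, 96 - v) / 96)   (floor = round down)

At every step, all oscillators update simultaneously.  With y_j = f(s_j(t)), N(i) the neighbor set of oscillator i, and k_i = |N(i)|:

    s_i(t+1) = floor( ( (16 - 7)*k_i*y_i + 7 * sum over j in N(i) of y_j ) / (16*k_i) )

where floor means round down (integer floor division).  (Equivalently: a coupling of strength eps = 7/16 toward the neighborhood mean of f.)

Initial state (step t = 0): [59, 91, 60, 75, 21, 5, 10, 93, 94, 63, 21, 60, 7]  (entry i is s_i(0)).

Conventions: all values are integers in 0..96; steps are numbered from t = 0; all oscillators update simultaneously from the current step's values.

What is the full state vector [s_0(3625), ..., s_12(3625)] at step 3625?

Answer: [43, 47, 43, 47, 66, 43, 66, 66, 43, 44, 43, 44, 43]
Key observation: The state at step 40, [66, 62, 66, 62, 50, 66, 50, 50, 66, 65, 66, 65, 66], reappears at step 44: the system is in a cycle of period 4 from step 40 on.  Therefore the state at step 3625 equals the state at step 40 + ((3625 - 40) mod 4) = 41, which is [43, 47, 43, 47, 66, 43, 66, 66, 43, 44, 43, 44, 43].

Derivation:
t=0: [59, 91, 60, 75, 21, 5, 10, 93, 94, 63, 21, 60, 7]
t=1: [47, 20, 42, 29, 20, 21, 15, 11, 13, 28, 30, 36, 17]
t=2: [60, 33, 53, 40, 23, 37, 21, 19, 24, 32, 45, 44, 30]
t=3: [56, 48, 54, 56, 31, 57, 30, 28, 38, 43, 58, 59, 44]
t=4: [57, 64, 60, 58, 42, 54, 42, 41, 57, 61, 55, 54, 60]
t=5: [55, 48, 52, 53, 59, 59, 59, 58, 53, 50, 58, 58, 52]
t=6: [58, 66, 61, 61, 53, 53, 53, 53, 62, 65, 54, 55, 62]
t=7: [54, 44, 50, 50, 61, 60, 61, 61, 47, 44, 58, 56, 48]
t=8: [60, 63, 65, 63, 50, 52, 50, 50, 66, 63, 54, 57, 67]
t=9: [51, 47, 44, 48, 66, 60, 66, 66, 43, 46, 58, 55, 42]
t=10: [61, 67, 62, 66, 43, 53, 43, 43, 61, 65, 55, 58, 60]
t=11: [51, 42, 49, 44, 61, 58, 61, 61, 48, 44, 56, 53, 50]
t=12: [63, 61, 66, 61, 50, 56, 50, 50, 67, 63, 57, 59, 66]
t=13: [48, 49, 43, 50, 66, 55, 66, 66, 42, 46, 54, 53, 42]
t=14: [65, 66, 62, 65, 43, 59, 43, 43, 61, 64, 61, 61, 60]
t=15: [46, 43, 47, 45, 61, 51, 61, 61, 49, 46, 49, 49, 50]
t=16: [66, 62, 66, 64, 50, 65, 50, 50, 66, 65, 66, 65, 66]
t=17: [43, 46, 43, 46, 66, 43, 66, 66, 43, 44, 43, 44, 43]
t=18: [61, 65, 61, 65, 43, 61, 43, 43, 61, 63, 61, 63, 61]
t=19: [50, 44, 50, 44, 61, 49, 61, 61, 49, 47, 50, 47, 50]
t=20: [66, 63, 66, 63, 50, 66, 50, 50, 66, 66, 66, 66, 66]
t=21: [43, 46, 43, 46, 66, 43, 66, 66, 43, 43, 43, 43, 43]
t=22: [61, 64, 61, 64, 43, 61, 43, 43, 61, 62, 61, 62, 61]
t=23: [50, 46, 50, 46, 61, 49, 61, 61, 49, 48, 50, 48, 50]
t=24: [66, 66, 66, 66, 50, 67, 50, 50, 67, 67, 66, 67, 66]
t=25: [43, 42, 43, 42, 66, 41, 66, 66, 41, 41, 42, 41, 42]
t=26: [60, 59, 60, 59, 43, 58, 43, 43, 58, 58, 59, 58, 59]
t=27: [51, 53, 51, 53, 61, 53, 61, 61, 53, 53, 52, 53, 52]
t=28: [63, 61, 63, 61, 50, 61, 50, 50, 61, 61, 62, 61, 62]
t=29: [47, 50, 47, 50, 66, 49, 66, 66, 49, 50, 48, 50, 48]
t=30: [67, 66, 67, 66, 43, 67, 43, 43, 67, 66, 68, 66, 68]
t=31: [40, 43, 40, 43, 61, 41, 61, 61, 41, 42, 40, 42, 40]
t=32: [57, 60, 57, 60, 50, 58, 50, 50, 58, 59, 57, 59, 57]
t=33: [56, 51, 56, 51, 66, 54, 66, 66, 54, 52, 55, 52, 55]
t=34: [57, 63, 57, 63, 43, 60, 43, 43, 60, 62, 58, 62, 58]
t=35: [55, 47, 55, 47, 61, 51, 61, 61, 51, 48, 53, 48, 53]
t=36: [58, 67, 58, 67, 50, 64, 50, 50, 64, 67, 61, 67, 61]
t=37: [53, 41, 53, 41, 66, 45, 66, 66, 45, 42, 50, 42, 50]
t=38: [62, 58, 62, 58, 43, 63, 43, 43, 63, 60, 64, 60, 64]
t=39: [47, 53, 47, 53, 61, 47, 61, 61, 47, 50, 46, 50, 46]
t=40: [66, 62, 66, 62, 50, 66, 50, 50, 66, 65, 66, 65, 66]
t=41: [43, 47, 43, 47, 66, 43, 66, 66, 43, 44, 43, 44, 43]
t=42: [61, 66, 61, 66, 43, 61, 43, 43, 61, 63, 61, 63, 61]
t=43: [50, 43, 50, 43, 61, 49, 61, 61, 49, 46, 50, 46, 50]
t=44: [66, 62, 66, 62, 50, 66, 50, 50, 66, 65, 66, 65, 66]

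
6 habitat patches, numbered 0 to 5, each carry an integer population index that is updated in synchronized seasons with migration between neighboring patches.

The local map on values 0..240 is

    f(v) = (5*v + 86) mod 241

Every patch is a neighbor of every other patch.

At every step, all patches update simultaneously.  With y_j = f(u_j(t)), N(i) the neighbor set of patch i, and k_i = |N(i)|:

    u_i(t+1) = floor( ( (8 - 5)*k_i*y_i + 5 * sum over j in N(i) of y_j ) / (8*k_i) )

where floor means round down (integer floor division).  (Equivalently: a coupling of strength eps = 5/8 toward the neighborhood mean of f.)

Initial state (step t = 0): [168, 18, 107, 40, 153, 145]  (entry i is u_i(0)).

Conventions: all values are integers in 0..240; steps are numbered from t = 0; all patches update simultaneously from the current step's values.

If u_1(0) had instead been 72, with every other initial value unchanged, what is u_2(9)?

Simulating step by step:
t=0: [168, 72, 107, 40, 153, 145]
t=1: [151, 152, 135, 112, 133, 123]
t=2: [115, 117, 95, 127, 93, 141]
t=3: [147, 150, 122, 162, 120, 119]
t=4: [149, 153, 178, 168, 176, 174]
t=5: [112, 117, 88, 136, 86, 144]
t=6: [110, 116, 80, 80, 78, 90]
t=7: [117, 125, 80, 80, 138, 92]
t=8: [115, 125, 68, 68, 81, 83]
t=9: [145, 158, 147, 147, 103, 105]

Answer: u_2(9) = 147
Key observation: This trace re-runs the system from the modified initial state.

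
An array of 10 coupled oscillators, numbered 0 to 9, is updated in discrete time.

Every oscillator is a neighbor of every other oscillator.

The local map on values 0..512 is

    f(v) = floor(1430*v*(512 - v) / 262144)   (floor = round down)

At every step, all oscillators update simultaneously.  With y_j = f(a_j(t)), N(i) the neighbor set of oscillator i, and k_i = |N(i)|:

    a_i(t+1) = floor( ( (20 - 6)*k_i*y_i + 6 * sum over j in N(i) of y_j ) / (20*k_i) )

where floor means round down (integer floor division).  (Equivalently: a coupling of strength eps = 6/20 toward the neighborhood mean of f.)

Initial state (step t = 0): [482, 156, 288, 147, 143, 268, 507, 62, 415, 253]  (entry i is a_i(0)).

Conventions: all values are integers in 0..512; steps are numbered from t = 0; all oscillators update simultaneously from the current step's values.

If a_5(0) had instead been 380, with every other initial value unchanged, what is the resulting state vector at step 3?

Answer: [343, 318, 324, 318, 318, 317, 346, 330, 320, 325]
Key observation: This trace re-runs the system from the modified initial state.

Derivation:
t=0: [482, 156, 288, 147, 143, 380, 507, 62, 415, 253]
t=1: [129, 278, 311, 272, 268, 259, 86, 178, 223, 315]
t=2: [287, 344, 334, 345, 345, 346, 240, 324, 342, 333]
t=3: [343, 318, 324, 318, 318, 317, 346, 330, 320, 325]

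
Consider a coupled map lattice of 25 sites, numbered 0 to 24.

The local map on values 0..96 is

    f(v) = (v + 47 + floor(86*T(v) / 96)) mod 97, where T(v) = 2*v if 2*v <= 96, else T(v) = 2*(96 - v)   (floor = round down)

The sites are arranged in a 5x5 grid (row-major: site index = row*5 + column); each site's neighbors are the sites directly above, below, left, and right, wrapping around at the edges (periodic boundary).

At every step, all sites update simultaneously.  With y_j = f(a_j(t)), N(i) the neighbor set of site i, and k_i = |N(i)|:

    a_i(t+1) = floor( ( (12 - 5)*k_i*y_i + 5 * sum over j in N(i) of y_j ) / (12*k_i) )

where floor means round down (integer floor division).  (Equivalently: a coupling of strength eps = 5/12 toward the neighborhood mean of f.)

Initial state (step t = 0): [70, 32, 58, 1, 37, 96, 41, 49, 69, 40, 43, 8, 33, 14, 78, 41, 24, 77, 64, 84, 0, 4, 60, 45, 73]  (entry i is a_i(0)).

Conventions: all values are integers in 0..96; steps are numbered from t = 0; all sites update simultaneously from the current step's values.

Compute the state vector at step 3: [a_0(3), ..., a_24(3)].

Simulating step by step:
t=0: [70, 32, 58, 1, 37, 96, 41, 49, 69, 40, 43, 8, 33, 14, 78, 41, 24, 77, 64, 84, 0, 4, 60, 45, 73]
t=1: [57, 50, 69, 56, 55, 54, 62, 74, 68, 59, 65, 60, 55, 75, 63, 57, 36, 56, 70, 59, 53, 52, 71, 70, 61]
t=2: [77, 78, 68, 73, 76, 76, 73, 66, 68, 74, 72, 71, 74, 65, 71, 72, 61, 71, 67, 73, 78, 75, 68, 67, 73]
t=3: [60, 61, 66, 64, 61, 61, 63, 67, 67, 63, 64, 65, 64, 68, 65, 65, 69, 66, 67, 64, 61, 63, 67, 67, 63]

Answer: [60, 61, 66, 64, 61, 61, 63, 67, 67, 63, 64, 65, 64, 68, 65, 65, 69, 66, 67, 64, 61, 63, 67, 67, 63]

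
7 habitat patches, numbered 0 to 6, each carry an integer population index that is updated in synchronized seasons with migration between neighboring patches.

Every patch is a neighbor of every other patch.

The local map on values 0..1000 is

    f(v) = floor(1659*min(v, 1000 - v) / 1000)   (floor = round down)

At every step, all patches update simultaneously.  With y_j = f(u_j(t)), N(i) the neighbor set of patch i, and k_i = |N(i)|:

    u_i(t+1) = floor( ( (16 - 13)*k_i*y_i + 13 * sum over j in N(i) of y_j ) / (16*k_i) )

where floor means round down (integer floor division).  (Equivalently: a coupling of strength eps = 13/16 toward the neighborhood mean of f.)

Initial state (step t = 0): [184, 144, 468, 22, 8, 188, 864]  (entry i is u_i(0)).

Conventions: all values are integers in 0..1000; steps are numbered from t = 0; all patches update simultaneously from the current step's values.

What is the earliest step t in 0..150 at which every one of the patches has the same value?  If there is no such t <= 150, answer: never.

Answer: 4
Key observation: Synchronization is absorbing here: once all patches are equal they stay equal, and step 4 is the first all-equal step.

Derivation:
t=0: [184, 144, 468, 22, 8, 188, 864]  (not all equal)
t=1: [273, 270, 298, 259, 258, 274, 269]  (not all equal)
t=2: [450, 449, 452, 448, 448, 450, 449]  (not all equal)
t=3: [745, 744, 745, 744, 744, 745, 744]  (not all equal)
t=4: [423, 423, 423, 423, 423, 423, 423]  (all equal)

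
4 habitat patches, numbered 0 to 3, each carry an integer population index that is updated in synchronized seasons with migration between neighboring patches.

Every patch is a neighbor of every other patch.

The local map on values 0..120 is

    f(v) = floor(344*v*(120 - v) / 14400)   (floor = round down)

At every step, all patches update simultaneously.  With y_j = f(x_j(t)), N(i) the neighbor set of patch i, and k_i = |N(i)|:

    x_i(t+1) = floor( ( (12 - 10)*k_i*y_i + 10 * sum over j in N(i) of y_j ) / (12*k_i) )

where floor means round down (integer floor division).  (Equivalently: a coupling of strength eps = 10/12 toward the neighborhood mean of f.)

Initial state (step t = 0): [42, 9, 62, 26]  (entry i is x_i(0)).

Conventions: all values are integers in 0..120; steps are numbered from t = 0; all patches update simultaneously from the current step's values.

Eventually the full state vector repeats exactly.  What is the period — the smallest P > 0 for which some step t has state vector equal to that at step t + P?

Simulating step by step:
t=0: [42, 9, 62, 26]
t=1: [59, 65, 58, 61]
t=2: [85, 85, 85, 85]
t=3: [71, 71, 71, 71]
t=4: [83, 83, 83, 83]
t=5: [73, 73, 73, 73]
t=6: [81, 81, 81, 81]
t=7: [75, 75, 75, 75]
t=8: [80, 80, 80, 80]
t=9: [76, 76, 76, 76]
t=10: [79, 79, 79, 79]
t=11: [77, 77, 77, 77]
t=12: [79, 79, 79, 79]

Answer: 2
Key observation: The state at step 10, [79, 79, 79, 79], reappears at step 12 — and no state repeats earlier — so the cycle the system enters has period 2.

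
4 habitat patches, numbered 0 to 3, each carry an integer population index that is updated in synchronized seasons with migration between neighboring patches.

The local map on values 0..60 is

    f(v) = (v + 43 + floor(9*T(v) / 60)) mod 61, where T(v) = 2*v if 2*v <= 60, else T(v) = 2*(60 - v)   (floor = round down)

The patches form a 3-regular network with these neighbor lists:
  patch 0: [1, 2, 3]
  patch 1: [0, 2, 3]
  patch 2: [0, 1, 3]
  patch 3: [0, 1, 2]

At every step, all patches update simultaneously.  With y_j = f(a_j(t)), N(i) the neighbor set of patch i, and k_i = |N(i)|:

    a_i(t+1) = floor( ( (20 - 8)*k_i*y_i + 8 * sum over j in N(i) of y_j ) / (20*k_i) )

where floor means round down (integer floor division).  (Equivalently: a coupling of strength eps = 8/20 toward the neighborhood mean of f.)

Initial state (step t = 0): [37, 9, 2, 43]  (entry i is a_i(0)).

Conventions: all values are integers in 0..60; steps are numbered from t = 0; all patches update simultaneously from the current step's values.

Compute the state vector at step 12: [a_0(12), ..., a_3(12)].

Simulating step by step:
t=0: [37, 9, 2, 43]
t=1: [32, 45, 41, 34]
t=2: [24, 28, 26, 24]
t=3: [13, 16, 14, 13]
t=4: [43, 16, 16, 43]
t=5: [22, 9, 9, 22]
t=6: [21, 42, 42, 21]
t=7: [14, 23, 23, 14]
t=8: [2, 8, 8, 2]
t=9: [47, 50, 50, 47]
t=10: [32, 34, 34, 32]
t=11: [22, 22, 22, 22]
t=12: [10, 10, 10, 10]

Answer: [10, 10, 10, 10]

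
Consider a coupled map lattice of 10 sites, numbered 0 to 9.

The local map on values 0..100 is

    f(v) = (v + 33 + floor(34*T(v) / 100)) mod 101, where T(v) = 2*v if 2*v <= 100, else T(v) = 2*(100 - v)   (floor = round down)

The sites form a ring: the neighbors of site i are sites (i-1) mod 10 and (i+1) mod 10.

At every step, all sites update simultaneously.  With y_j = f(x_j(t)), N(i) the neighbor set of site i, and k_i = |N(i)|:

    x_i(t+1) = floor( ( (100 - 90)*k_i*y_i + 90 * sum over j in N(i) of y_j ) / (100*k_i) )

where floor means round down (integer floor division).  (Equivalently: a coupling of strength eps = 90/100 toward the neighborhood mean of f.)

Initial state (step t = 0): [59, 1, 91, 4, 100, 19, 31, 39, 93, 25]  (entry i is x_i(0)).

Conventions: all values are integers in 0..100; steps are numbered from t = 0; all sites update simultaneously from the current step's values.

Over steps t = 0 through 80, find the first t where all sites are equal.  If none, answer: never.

Simulating step by step:
t=0: [59, 1, 91, 4, 100, 19, 31, 39, 93, 25]  (not all equal)
t=1: [50, 24, 35, 31, 49, 59, 81, 61, 80, 28]  (not all equal)
t=2: [70, 55, 80, 55, 47, 19, 19, 24, 47, 26]  (not all equal)
t=3: [44, 22, 17, 17, 37, 39, 68, 40, 68, 22]  (not all equal)
t=4: [62, 36, 64, 76, 81, 62, 91, 28, 78, 18]  (not all equal)
t=5: [72, 26, 54, 22, 21, 26, 47, 31, 66, 25]  (not all equal)
t=6: [70, 25, 66, 45, 72, 42, 73, 22, 74, 27]  (not all equal)
t=7: [71, 26, 39, 20, 6, 20, 34, 27, 68, 28]  (not all equal)
t=8: [72, 61, 73, 70, 63, 66, 73, 57, 73, 27]  (not all equal)
t=9: [45, 22, 20, 21, 21, 21, 19, 22, 45, 28]  (not all equal)
t=10: [67, 39, 68, 67, 68, 66, 68, 38, 67, 14]  (not all equal)
t=11: [71, 28, 55, 21, 21, 21, 54, 28, 70, 24]  (not all equal)
t=12: [71, 25, 68, 45, 68, 45, 68, 25, 71, 27]  (not all equal)
t=13: [71, 26, 39, 19, 8, 19, 39, 26, 71, 27]  (not all equal)
t=14: [71, 61, 72, 71, 62, 71, 72, 61, 71, 27]  (not all equal)
t=15: [45, 22, 20, 21, 21, 21, 20, 22, 45, 27]  (not all equal)
t=16: [66, 39, 68, 67, 68, 67, 68, 39, 66, 14]  (not all equal)
t=17: [71, 28, 55, 21, 21, 21, 55, 28, 71, 24]  (not all equal)
t=18: [71, 25, 68, 45, 68, 45, 68, 25, 71, 27]  (not all equal)

Answer: never
Key observation: The state at step 12 reappears at step 18 — the system is in a cycle of period 6 from step 12 on.  No step 0..18 is synchronized, and the cycle repeats forever, so no step up to 80 (or ever) has all sites equal.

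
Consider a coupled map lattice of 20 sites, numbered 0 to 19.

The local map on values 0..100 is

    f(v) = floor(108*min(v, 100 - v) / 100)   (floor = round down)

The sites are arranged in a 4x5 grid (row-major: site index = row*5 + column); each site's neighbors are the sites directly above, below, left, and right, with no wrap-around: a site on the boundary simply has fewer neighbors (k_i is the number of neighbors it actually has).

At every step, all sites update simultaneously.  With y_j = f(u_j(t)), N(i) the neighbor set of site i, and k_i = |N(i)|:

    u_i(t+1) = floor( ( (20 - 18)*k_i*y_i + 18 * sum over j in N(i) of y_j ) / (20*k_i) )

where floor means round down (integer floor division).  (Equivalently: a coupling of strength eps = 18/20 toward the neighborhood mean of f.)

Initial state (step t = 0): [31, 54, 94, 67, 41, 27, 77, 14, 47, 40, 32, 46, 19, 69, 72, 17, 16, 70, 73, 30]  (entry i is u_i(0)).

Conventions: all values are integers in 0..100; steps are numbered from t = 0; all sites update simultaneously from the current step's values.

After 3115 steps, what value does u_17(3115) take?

Answer: u_17(3115) = 51
Key observation: The state at step 14, [52, 52, 52, 52, 52, 52, 52, 51, 51, 52, 53, 51, 51, 51, 51, 52, 52, 51, 51, 52], reappears at step 16: the system is in a cycle of period 2 from step 14 on.  Therefore the state at step 3115 equals the state at step 14 + ((3115 - 14) mod 2) = 15, which is [51, 51, 51, 51, 51, 50, 51, 51, 51, 51, 51, 51, 52, 52, 51, 50, 51, 51, 51, 51].

Derivation:
t=0: [31, 54, 94, 67, 41, 27, 77, 14, 47, 40, 32, 46, 19, 69, 72, 17, 16, 70, 73, 30]
t=1: [38, 23, 30, 33, 39, 30, 34, 24, 33, 41, 32, 26, 31, 32, 35, 24, 31, 23, 32, 29]
t=2: [29, 35, 28, 36, 39, 36, 28, 33, 34, 38, 28, 33, 28, 34, 36, 32, 26, 32, 30, 35]
t=3: [36, 31, 36, 36, 39, 31, 35, 31, 37, 38, 35, 30, 34, 34, 38, 29, 33, 30, 35, 35]
t=4: [33, 37, 35, 39, 39, 36, 33, 37, 37, 40, 32, 35, 33, 38, 38, 35, 32, 35, 35, 38]
t=5: [38, 36, 39, 39, 42, 35, 37, 36, 41, 40, 37, 34, 38, 38, 41, 34, 36, 35, 39, 39]
t=6: [37, 40, 39, 43, 42, 39, 37, 41, 41, 44, 36, 38, 38, 42, 42, 38, 36, 40, 40, 42]
t=7: [42, 40, 44, 43, 46, 39, 42, 41, 45, 44, 41, 39, 43, 43, 45, 38, 41, 40, 44, 44]
t=8: [42, 45, 44, 47, 46, 44, 42, 46, 45, 48, 41, 44, 43, 47, 46, 43, 42, 45, 45, 47]
t=9: [47, 45, 48, 48, 50, 44, 47, 46, 49, 48, 46, 45, 48, 47, 50, 44, 46, 46, 49, 48]
t=10: [47, 50, 49, 52, 51, 49, 48, 50, 50, 53, 47, 49, 49, 52, 51, 48, 48, 50, 50, 52]
t=11: [52, 51, 52, 52, 50, 50, 52, 52, 51, 52, 51, 51, 52, 52, 50, 50, 52, 52, 52, 52]
t=12: [52, 51, 51, 52, 51, 51, 52, 51, 51, 53, 53, 51, 51, 51, 51, 51, 52, 51, 51, 52]
t=13: [51, 51, 51, 51, 50, 50, 51, 51, 51, 51, 51, 51, 52, 52, 51, 50, 51, 51, 51, 51]
t=14: [52, 52, 52, 52, 52, 52, 52, 51, 51, 52, 53, 51, 51, 51, 51, 52, 52, 51, 51, 52]
t=15: [51, 51, 51, 51, 51, 50, 51, 51, 51, 51, 51, 51, 52, 52, 51, 50, 51, 51, 51, 51]
t=16: [52, 52, 52, 52, 52, 52, 52, 51, 51, 52, 53, 51, 51, 51, 51, 52, 52, 51, 51, 52]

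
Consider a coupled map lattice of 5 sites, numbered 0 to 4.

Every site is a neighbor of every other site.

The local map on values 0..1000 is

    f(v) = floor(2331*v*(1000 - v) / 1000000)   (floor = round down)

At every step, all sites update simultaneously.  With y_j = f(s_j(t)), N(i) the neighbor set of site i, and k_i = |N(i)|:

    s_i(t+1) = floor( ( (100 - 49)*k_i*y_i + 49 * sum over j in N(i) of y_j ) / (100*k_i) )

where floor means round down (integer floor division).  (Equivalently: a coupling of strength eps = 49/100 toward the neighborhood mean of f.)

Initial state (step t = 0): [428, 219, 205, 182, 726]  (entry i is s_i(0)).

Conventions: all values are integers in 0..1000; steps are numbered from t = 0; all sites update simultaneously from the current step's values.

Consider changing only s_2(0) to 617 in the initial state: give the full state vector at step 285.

Simulating step by step:
t=0: [428, 219, 617, 182, 726]
t=1: [506, 439, 498, 419, 464]
t=2: [578, 575, 578, 573, 577]
t=3: [568, 568, 568, 569, 568]
t=4: [571, 571, 571, 571, 571]
t=5: [570, 570, 570, 570, 570]
t=6: [571, 571, 571, 571, 571]

Answer: [570, 570, 570, 570, 570]
Key observation: The state at step 4, [571, 571, 571, 571, 571], reappears at step 6: the system is in a cycle of period 2 from step 4 on.  Therefore the state at step 285 equals the state at step 4 + ((285 - 4) mod 2) = 5, which is [570, 570, 570, 570, 570].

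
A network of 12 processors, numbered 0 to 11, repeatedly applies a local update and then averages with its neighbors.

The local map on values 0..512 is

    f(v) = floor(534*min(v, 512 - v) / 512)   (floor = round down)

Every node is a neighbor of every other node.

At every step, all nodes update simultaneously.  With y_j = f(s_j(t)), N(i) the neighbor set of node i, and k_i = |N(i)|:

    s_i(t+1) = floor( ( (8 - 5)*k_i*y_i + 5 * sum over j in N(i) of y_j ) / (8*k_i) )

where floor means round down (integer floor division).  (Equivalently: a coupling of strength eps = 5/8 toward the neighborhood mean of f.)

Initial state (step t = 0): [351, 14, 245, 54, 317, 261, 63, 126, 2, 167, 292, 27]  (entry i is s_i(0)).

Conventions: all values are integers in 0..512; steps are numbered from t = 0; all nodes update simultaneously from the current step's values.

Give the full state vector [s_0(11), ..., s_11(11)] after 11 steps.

Simulating step by step:
t=0: [351, 14, 245, 54, 317, 261, 63, 126, 2, 167, 292, 27]
t=1: [143, 94, 171, 107, 154, 173, 110, 131, 90, 145, 162, 98]
t=2: [140, 124, 149, 128, 144, 150, 129, 136, 122, 141, 146, 125]
t=3: [143, 137, 145, 138, 144, 146, 139, 141, 137, 143, 144, 137]
t=4: [147, 145, 148, 145, 147, 148, 145, 146, 145, 147, 147, 145]
t=5: [152, 151, 152, 151, 152, 152, 151, 152, 151, 152, 152, 151]
t=6: [157, 157, 157, 157, 157, 157, 157, 157, 157, 157, 157, 157]
t=7: [163, 163, 163, 163, 163, 163, 163, 163, 163, 163, 163, 163]
t=8: [170, 170, 170, 170, 170, 170, 170, 170, 170, 170, 170, 170]
t=9: [177, 177, 177, 177, 177, 177, 177, 177, 177, 177, 177, 177]
t=10: [184, 184, 184, 184, 184, 184, 184, 184, 184, 184, 184, 184]
t=11: [191, 191, 191, 191, 191, 191, 191, 191, 191, 191, 191, 191]

Answer: [191, 191, 191, 191, 191, 191, 191, 191, 191, 191, 191, 191]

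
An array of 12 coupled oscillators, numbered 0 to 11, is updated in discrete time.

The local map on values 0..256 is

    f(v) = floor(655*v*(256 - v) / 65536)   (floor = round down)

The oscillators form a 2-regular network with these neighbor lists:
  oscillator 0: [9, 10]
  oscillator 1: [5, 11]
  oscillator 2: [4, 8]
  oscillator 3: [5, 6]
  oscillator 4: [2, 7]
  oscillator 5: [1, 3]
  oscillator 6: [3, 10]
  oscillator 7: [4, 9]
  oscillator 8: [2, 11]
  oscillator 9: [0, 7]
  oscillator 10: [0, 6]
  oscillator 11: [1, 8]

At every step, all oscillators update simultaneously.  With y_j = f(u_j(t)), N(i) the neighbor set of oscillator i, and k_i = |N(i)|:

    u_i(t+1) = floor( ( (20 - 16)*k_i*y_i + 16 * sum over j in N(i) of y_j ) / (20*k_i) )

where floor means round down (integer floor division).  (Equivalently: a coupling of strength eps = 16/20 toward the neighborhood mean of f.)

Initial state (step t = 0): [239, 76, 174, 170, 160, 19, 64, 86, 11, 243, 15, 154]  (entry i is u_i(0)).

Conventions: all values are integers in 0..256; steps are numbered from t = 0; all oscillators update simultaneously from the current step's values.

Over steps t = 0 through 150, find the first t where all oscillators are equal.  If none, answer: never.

Answer: never
Key observation: The state at step 6 reappears at step 8 — the system is in a cycle of period 2 from step 6 on.  No step 0..8 is synchronized, and the cycle repeats forever, so no step up to 150 (or ever) has all oscillators equal.

Derivation:
t=0: [239, 76, 174, 170, 160, 19, 64, 86, 11, 243, 15, 154]  (not all equal)
t=1: [34, 107, 100, 96, 145, 121, 97, 102, 124, 80, 72, 96]  (not all equal)
t=2: [123, 158, 160, 157, 156, 157, 144, 151, 155, 120, 118, 159]  (not all equal)
t=3: [162, 154, 155, 157, 155, 154, 159, 158, 154, 161, 162, 154]  (not all equal)
t=4: [152, 156, 156, 155, 155, 155, 153, 154, 156, 152, 152, 156]  (not all equal)
t=5: [157, 155, 155, 156, 155, 155, 156, 156, 155, 156, 157, 155]  (not all equal)
t=6: [155, 156, 156, 155, 155, 155, 155, 155, 156, 155, 155, 156]  (not all equal)
t=7: [156, 155, 155, 156, 155, 155, 156, 156, 155, 156, 156, 155]  (not all equal)
t=8: [155, 156, 156, 155, 155, 155, 155, 155, 156, 155, 155, 156]  (not all equal)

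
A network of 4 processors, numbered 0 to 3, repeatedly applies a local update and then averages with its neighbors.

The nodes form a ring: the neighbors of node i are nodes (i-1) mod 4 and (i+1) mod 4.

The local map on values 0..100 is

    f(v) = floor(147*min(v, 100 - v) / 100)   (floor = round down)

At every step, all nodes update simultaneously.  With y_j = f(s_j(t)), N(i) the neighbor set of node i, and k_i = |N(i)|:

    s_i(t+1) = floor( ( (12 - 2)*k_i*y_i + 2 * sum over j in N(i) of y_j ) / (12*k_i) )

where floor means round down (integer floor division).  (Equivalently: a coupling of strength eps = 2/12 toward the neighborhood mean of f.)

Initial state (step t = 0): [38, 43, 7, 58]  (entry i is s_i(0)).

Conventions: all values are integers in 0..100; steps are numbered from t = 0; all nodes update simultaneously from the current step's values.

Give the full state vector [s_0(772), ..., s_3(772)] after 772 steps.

Answer: [66, 64, 70, 64]
Key observation: The state at step 6, [72, 71, 67, 71], reappears at step 18: the system is in a cycle of period 12 from step 6 on.  Therefore the state at step 772 equals the state at step 6 + ((772 - 6) mod 12) = 16, which is [66, 64, 70, 64].

Derivation:
t=0: [38, 43, 7, 58]
t=1: [56, 57, 18, 56]
t=2: [63, 60, 32, 60]
t=3: [54, 56, 48, 56]
t=4: [66, 64, 69, 64]
t=5: [49, 51, 46, 51]
t=6: [72, 71, 67, 71]
t=7: [41, 42, 47, 42]
t=8: [60, 61, 67, 61]
t=9: [57, 56, 49, 56]
t=10: [63, 64, 70, 64]
t=11: [53, 51, 45, 51]
t=12: [69, 71, 67, 71]
t=13: [44, 42, 47, 42]
t=14: [63, 61, 67, 61]
t=15: [54, 56, 49, 56]
t=16: [66, 64, 70, 64]
t=17: [49, 51, 45, 51]
t=18: [72, 71, 67, 71]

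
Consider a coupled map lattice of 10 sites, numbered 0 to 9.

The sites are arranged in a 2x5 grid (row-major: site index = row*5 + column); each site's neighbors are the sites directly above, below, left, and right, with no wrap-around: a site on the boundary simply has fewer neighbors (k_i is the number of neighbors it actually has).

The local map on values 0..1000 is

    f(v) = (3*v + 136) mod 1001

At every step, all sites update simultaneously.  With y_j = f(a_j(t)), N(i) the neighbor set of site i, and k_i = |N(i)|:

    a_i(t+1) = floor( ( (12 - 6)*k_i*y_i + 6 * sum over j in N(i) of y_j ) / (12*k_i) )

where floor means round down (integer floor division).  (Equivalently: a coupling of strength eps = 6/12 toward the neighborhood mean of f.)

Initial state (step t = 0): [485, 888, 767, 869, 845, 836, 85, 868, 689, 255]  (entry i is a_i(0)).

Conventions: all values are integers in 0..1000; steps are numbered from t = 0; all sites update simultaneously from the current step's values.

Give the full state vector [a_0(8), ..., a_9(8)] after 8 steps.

Simulating step by step:
t=0: [485, 888, 767, 869, 845, 836, 85, 868, 689, 255]
t=1: [655, 635, 597, 588, 745, 566, 558, 540, 497, 668]
t=2: [267, 325, 745, 769, 443, 643, 675, 771, 611, 317]
t=3: [511, 299, 350, 520, 363, 305, 182, 472, 646, 401]
t=4: [354, 271, 305, 427, 370, 362, 446, 432, 300, 243]
t=5: [391, 594, 324, 263, 442, 278, 503, 308, 302, 502]
t=6: [625, 635, 370, 564, 622, 723, 646, 161, 291, 446]
t=7: [90, 73, 370, 455, 325, 171, 196, 363, 323, 238]
t=8: [454, 406, 302, 326, 392, 607, 566, 290, 314, 478]

Answer: [454, 406, 302, 326, 392, 607, 566, 290, 314, 478]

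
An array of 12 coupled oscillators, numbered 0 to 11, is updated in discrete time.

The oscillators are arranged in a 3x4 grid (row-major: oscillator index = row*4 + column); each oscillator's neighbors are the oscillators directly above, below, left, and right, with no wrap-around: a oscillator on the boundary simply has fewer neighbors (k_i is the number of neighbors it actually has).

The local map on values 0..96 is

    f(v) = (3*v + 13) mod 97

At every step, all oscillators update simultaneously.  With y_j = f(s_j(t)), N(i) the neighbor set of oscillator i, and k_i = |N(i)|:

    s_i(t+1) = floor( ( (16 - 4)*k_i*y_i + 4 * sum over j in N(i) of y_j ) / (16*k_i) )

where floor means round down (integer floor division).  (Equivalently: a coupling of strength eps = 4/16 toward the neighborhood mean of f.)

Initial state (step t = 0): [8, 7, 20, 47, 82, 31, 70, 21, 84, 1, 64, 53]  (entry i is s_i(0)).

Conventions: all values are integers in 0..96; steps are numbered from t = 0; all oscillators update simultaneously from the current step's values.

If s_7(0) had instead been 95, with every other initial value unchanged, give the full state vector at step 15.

Answer: [36, 63, 68, 31, 45, 45, 28, 52, 58, 43, 13, 26]
Key observation: This trace re-runs the system from the modified initial state.

Derivation:
t=0: [8, 7, 20, 47, 82, 31, 70, 95, 84, 1, 64, 53]
t=1: [40, 35, 64, 52, 58, 15, 28, 18, 63, 19, 18, 58]
t=2: [40, 24, 16, 63, 76, 54, 12, 63, 26, 63, 63, 84]
t=3: [43, 78, 57, 14, 52, 70, 46, 16, 75, 20, 16, 55]
t=4: [49, 53, 78, 59, 63, 37, 55, 61, 51, 65, 63, 76]
t=5: [57, 68, 60, 76, 19, 31, 66, 19, 54, 19, 17, 36]
t=6: [76, 33, 79, 56, 67, 18, 27, 59, 76, 65, 57, 34]
t=7: [39, 25, 58, 81, 28, 59, 89, 86, 39, 27, 75, 36]
t=8: [35, 84, 87, 67, 13, 86, 83, 72, 36, 84, 50, 33]
t=9: [31, 68, 73, 29, 49, 74, 67, 34, 33, 67, 62, 23]
t=10: [17, 24, 32, 9, 52, 38, 21, 22, 21, 20, 13, 64]
t=11: [67, 72, 25, 41, 68, 41, 67, 69, 75, 67, 52, 24]
t=12: [22, 38, 73, 43, 25, 35, 29, 31, 38, 27, 64, 76]
t=13: [74, 34, 35, 39, 76, 29, 7, 14, 45, 75, 20, 37]
t=14: [38, 18, 22, 34, 43, 11, 35, 49, 49, 43, 63, 36]
t=15: [36, 63, 68, 31, 45, 45, 28, 52, 58, 43, 13, 26]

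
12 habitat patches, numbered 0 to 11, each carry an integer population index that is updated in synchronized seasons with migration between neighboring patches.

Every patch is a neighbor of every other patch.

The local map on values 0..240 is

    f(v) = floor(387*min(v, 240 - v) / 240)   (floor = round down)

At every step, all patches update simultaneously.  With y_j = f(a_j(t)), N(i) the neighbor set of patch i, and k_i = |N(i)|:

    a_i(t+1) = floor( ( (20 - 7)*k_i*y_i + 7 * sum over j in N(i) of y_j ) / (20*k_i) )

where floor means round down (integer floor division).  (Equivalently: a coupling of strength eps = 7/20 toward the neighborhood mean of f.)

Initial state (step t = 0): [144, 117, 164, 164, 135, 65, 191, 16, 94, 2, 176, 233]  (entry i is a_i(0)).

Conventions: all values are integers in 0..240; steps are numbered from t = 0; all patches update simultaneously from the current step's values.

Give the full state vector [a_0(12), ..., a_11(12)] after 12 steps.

Simulating step by step:
t=0: [144, 117, 164, 164, 135, 65, 191, 16, 94, 2, 176, 233]
t=1: [134, 155, 114, 114, 143, 103, 88, 54, 132, 41, 102, 45]
t=2: [159, 138, 167, 167, 150, 156, 141, 107, 161, 94, 155, 98]
t=3: [134, 155, 126, 126, 144, 137, 152, 160, 132, 147, 139, 152]
t=4: [165, 144, 173, 173, 155, 162, 147, 139, 167, 152, 160, 147]
t=5: [125, 146, 117, 117, 135, 128, 142, 151, 123, 138, 130, 142]
t=6: [179, 158, 181, 181, 169, 176, 162, 153, 181, 166, 174, 162]
t=7: [103, 124, 101, 101, 113, 106, 120, 129, 101, 116, 108, 120]
t=8: [169, 182, 167, 167, 179, 172, 186, 177, 167, 182, 174, 186]
t=9: [109, 96, 111, 111, 100, 106, 93, 101, 111, 96, 104, 93]
t=10: [171, 158, 172, 172, 162, 167, 154, 162, 172, 158, 166, 154]
t=11: [115, 128, 113, 113, 123, 118, 131, 123, 113, 128, 120, 131]
t=12: [184, 181, 182, 182, 186, 187, 178, 186, 182, 181, 189, 178]

Answer: [184, 181, 182, 182, 186, 187, 178, 186, 182, 181, 189, 178]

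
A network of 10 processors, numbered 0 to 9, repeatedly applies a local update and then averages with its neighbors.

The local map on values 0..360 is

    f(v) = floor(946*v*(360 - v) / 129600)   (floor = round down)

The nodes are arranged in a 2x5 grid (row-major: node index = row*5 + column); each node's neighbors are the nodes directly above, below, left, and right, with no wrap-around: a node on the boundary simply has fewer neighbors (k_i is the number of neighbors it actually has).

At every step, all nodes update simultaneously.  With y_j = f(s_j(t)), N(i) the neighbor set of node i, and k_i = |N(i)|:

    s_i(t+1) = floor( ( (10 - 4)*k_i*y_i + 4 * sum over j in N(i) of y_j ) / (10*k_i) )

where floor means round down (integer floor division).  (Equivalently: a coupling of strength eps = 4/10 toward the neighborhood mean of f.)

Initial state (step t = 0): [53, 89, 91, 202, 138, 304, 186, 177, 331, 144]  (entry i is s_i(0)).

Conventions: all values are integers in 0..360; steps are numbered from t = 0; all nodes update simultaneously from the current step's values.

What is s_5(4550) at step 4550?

Simulating step by step:
t=0: [53, 89, 91, 202, 138, 304, 186, 177, 331, 144]
t=1: [130, 176, 192, 202, 225, 145, 213, 206, 134, 194]
t=2: [223, 232, 234, 229, 226, 225, 229, 229, 225, 229]
t=3: [221, 217, 215, 218, 219, 220, 218, 218, 219, 219]
t=4: [224, 225, 226, 225, 225, 224, 225, 225, 225, 225]
t=5: [221, 221, 221, 221, 221, 221, 221, 221, 221, 221]
t=6: [224, 224, 224, 224, 224, 224, 224, 224, 224, 224]
t=7: [222, 222, 222, 222, 222, 222, 222, 222, 222, 222]
t=8: [223, 223, 223, 223, 223, 223, 223, 223, 223, 223]
t=9: [223, 223, 223, 223, 223, 223, 223, 223, 223, 223]

Answer: s_5(4550) = 223
Key observation: The state at step 8, [223, 223, 223, 223, 223, 223, 223, 223, 223, 223], reappears at step 9: the system is in a cycle of period 1 from step 8 on.  Therefore the state at step 4550 equals the state at step 8 + ((4550 - 8) mod 1) = 8, which is [223, 223, 223, 223, 223, 223, 223, 223, 223, 223].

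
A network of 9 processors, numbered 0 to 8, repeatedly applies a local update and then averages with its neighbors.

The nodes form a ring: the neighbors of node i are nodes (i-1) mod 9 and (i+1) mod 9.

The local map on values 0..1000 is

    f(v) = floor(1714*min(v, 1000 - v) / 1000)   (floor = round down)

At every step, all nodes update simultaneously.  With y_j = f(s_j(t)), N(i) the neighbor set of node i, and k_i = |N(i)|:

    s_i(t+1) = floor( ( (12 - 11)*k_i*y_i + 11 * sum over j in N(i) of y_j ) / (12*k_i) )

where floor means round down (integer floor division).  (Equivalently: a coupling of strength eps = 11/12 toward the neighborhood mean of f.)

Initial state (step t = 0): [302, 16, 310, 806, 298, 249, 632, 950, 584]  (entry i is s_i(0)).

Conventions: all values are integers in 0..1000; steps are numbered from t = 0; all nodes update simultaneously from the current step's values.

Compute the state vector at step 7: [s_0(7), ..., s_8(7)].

Answer: [711, 525, 667, 417, 647, 427, 744, 605, 722]

Derivation:
t=0: [302, 16, 310, 806, 298, 249, 632, 950, 584]
t=1: [382, 482, 208, 504, 389, 558, 286, 622, 335]
t=2: [696, 531, 797, 539, 792, 592, 684, 541, 644]
t=3: [691, 464, 759, 388, 712, 469, 725, 593, 649]
t=4: [683, 498, 703, 470, 713, 508, 726, 549, 612]
t=5: [741, 553, 802, 525, 796, 510, 779, 584, 658]
t=6: [656, 422, 752, 383, 786, 403, 742, 501, 578]
t=7: [711, 525, 667, 417, 647, 427, 744, 605, 722]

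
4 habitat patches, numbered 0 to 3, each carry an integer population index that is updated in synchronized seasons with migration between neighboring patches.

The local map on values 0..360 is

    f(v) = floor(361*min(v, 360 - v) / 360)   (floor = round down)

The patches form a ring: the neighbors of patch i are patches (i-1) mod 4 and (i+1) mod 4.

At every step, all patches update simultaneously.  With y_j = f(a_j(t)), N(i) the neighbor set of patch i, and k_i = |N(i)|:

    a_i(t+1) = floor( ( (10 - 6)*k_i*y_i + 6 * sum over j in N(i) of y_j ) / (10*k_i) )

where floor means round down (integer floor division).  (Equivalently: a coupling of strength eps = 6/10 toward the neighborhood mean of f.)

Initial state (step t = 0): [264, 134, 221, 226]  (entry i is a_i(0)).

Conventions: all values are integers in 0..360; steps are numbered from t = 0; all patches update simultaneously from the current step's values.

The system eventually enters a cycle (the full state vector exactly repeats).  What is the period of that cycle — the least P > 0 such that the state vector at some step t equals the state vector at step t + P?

Answer: 1
Key observation: The state at step 6, [123, 123, 123, 123], reappears at step 7 — and no state repeats earlier — so the cycle the system enters has period 1.

Derivation:
t=0: [264, 134, 221, 226]
t=1: [118, 124, 136, 124]
t=2: [121, 125, 128, 125]
t=3: [123, 124, 126, 124]
t=4: [123, 124, 124, 124]
t=5: [123, 123, 124, 123]
t=6: [123, 123, 123, 123]
t=7: [123, 123, 123, 123]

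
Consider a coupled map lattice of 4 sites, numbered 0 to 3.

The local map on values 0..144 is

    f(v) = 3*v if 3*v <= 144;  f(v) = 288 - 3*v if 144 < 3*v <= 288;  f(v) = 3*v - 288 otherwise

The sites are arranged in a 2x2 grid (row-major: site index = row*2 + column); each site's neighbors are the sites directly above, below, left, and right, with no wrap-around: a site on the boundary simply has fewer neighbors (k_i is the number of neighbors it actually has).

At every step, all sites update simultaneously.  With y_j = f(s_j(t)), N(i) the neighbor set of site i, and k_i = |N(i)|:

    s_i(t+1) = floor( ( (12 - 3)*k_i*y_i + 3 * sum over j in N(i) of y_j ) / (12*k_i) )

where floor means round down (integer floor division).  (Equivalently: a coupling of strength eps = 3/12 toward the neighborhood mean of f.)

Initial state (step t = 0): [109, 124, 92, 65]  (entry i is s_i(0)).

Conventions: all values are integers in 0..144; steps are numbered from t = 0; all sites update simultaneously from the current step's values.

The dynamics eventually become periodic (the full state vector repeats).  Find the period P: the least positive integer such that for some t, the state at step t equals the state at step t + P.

Answer: 8
Key observation: The state at step 127, [117, 117, 117, 117], reappears at step 135 — and no state repeats earlier — so the cycle the system enters has period 8.

Derivation:
t=0: [109, 124, 92, 65]
t=1: [41, 79, 25, 81]
t=2: [108, 59, 77, 49]
t=3: [48, 105, 64, 126]
t=4: [123, 49, 101, 82]
t=5: [80, 121, 26, 51]
t=6: [55, 79, 81, 120]
t=7: [104, 62, 58, 66]
t=8: [45, 90, 99, 94]
t=9: [104, 31, 24, 7]
t=10: [38, 75, 59, 36]
t=11: [107, 75, 111, 102]
t=12: [38, 53, 40, 27]
t=13: [116, 121, 114, 91]
t=14: [61, 65, 49, 27]
t=15: [108, 93, 129, 90]
t=16: [40, 13, 81, 27]
t=17: [100, 54, 58, 71]
t=18: [39, 105, 96, 86]
t=19: [91, 38, 18, 25]
t=20: [32, 96, 51, 77]
t=21: [88, 19, 120, 59]
t=22: [34, 59, 70, 99]
t=23: [100, 97, 72, 30]
t=24: [18, 15, 66, 76]
t=25: [57, 48, 81, 61]
t=26: [111, 135, 61, 102]
t=27: [61, 95, 86, 41]
t=28: [82, 30, 51, 96]
t=29: [59, 72, 106, 28]
t=30: [96, 78, 46, 75]
t=31: [24, 48, 111, 71]
t=32: [77, 126, 52, 79]
t=33: [70, 81, 112, 66]
t=34: [70, 54, 57, 79]
t=35: [88, 110, 103, 68]
t=36: [25, 45, 29, 70]
t=37: [84, 120, 84, 86]
t=38: [40, 62, 35, 36]
t=39: [115, 105, 107, 106]
t=40: [50, 31, 35, 30]
t=41: [128, 98, 107, 92]
t=42: [76, 18, 38, 13]
t=43: [66, 52, 97, 50]
t=44: [84, 127, 30, 120]
t=45: [49, 83, 81, 76]
t=46: [116, 54, 58, 55]
t=47: [75, 117, 108, 122]
t=48: [59, 64, 44, 70]
t=49: [111, 95, 122, 87]
t=50: [43, 11, 67, 30]
t=51: [111, 52, 92, 82]
t=52: [51, 109, 19, 49]
t=53: [113, 63, 77, 117]
t=54: [57, 88, 57, 66]
t=55: [105, 43, 113, 85]
t=56: [42, 104, 45, 47]
t=57: [114, 51, 134, 125]
t=58: [71, 118, 103, 96]
t=59: [67, 58, 25, 10]
t=60: [88, 100, 70, 46]
t=61: [29, 29, 78, 114]
t=62: [82, 82, 58, 58]
t=63: [51, 51, 105, 105]
t=64: [121, 121, 40, 40]
t=65: [80, 80, 114, 114]
t=66: [48, 48, 53, 53]
t=67: [142, 142, 130, 130]
t=68: [133, 133, 106, 106]
t=69: [100, 100, 40, 40]
t=70: [25, 25, 106, 106]
t=71: [69, 69, 35, 35]
t=72: [84, 84, 102, 102]
t=73: [33, 33, 20, 20]
t=74: [94, 94, 64, 64]
t=75: [17, 17, 84, 84]
t=76: [49, 49, 37, 37]
t=77: [137, 137, 114, 114]
t=78: [114, 114, 62, 62]
t=79: [60, 60, 96, 96]
t=80: [94, 94, 13, 13]
t=81: [10, 10, 34, 34]
t=82: [39, 39, 93, 93]
t=83: [103, 103, 22, 22]
t=84: [26, 26, 60, 60]
t=85: [81, 81, 104, 104]
t=86: [42, 42, 26, 26]
t=87: [120, 120, 84, 84]
t=88: [67, 67, 40, 40]
t=89: [91, 91, 115, 115]
t=90: [20, 20, 51, 51]
t=91: [69, 69, 125, 125]
t=92: [81, 81, 86, 86]
t=93: [43, 43, 31, 31]
t=94: [124, 124, 97, 97]
t=95: [73, 73, 13, 13]
t=96: [65, 65, 42, 42]
t=97: [97, 97, 121, 121]
t=98: [12, 12, 66, 66]
t=99: [42, 42, 83, 83]
t=100: [115, 115, 49, 49]
t=101: [67, 67, 130, 130]
t=102: [88, 88, 100, 100]
t=103: [22, 22, 13, 13]
t=104: [62, 62, 42, 42]
t=105: [105, 105, 123, 123]
t=106: [33, 33, 74, 74]
t=107: [94, 94, 70, 70]
t=108: [15, 15, 69, 69]
t=109: [49, 49, 76, 76]
t=110: [130, 130, 70, 70]
t=111: [99, 99, 81, 81]
t=112: [13, 13, 40, 40]
t=113: [49, 49, 109, 109]
t=114: [128, 128, 51, 51]
t=115: [100, 100, 130, 130]
t=116: [23, 23, 90, 90]
t=117: [62, 62, 24, 24]
t=118: [98, 98, 75, 75]
t=119: [13, 13, 55, 55]
t=120: [49, 49, 112, 112]
t=121: [129, 129, 59, 59]
t=122: [100, 100, 109, 109]
t=123: [15, 15, 35, 35]
t=124: [52, 52, 97, 97]
t=125: [115, 115, 19, 19]
t=126: [57, 57, 57, 57]
t=127: [117, 117, 117, 117]
t=128: [63, 63, 63, 63]
t=129: [99, 99, 99, 99]
t=130: [9, 9, 9, 9]
t=131: [27, 27, 27, 27]
t=132: [81, 81, 81, 81]
t=133: [45, 45, 45, 45]
t=134: [135, 135, 135, 135]
t=135: [117, 117, 117, 117]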